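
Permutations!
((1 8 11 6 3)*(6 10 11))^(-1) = (1 3 6 8)(10 11)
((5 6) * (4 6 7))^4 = ((4 6 5 7))^4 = (7)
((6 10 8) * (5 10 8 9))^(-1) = ((5 10 9)(6 8))^(-1) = (5 9 10)(6 8)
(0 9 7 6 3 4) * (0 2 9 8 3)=(0 8 3 4 2 9 7 6)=[8, 1, 9, 4, 2, 5, 0, 6, 3, 7]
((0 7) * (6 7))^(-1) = ((0 6 7))^(-1) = (0 7 6)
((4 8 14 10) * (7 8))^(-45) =((4 7 8 14 10))^(-45) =(14)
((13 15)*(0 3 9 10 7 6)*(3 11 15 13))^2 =(0 15 9 7)(3 10 6 11)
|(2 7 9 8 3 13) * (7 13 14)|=|(2 13)(3 14 7 9 8)|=10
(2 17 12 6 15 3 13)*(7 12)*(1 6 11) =[0, 6, 17, 13, 4, 5, 15, 12, 8, 9, 10, 1, 11, 2, 14, 3, 16, 7] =(1 6 15 3 13 2 17 7 12 11)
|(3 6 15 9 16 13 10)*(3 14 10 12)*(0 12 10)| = |(0 12 3 6 15 9 16 13 10 14)| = 10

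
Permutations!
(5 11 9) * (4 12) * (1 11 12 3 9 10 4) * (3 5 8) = [0, 11, 2, 9, 5, 12, 6, 7, 3, 8, 4, 10, 1] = (1 11 10 4 5 12)(3 9 8)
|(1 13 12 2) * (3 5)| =|(1 13 12 2)(3 5)| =4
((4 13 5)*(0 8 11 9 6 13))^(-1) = ((0 8 11 9 6 13 5 4))^(-1) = (0 4 5 13 6 9 11 8)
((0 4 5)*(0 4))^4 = (5)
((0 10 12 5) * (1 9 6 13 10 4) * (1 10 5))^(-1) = (0 5 13 6 9 1 12 10 4)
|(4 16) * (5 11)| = |(4 16)(5 11)| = 2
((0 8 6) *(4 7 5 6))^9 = ((0 8 4 7 5 6))^9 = (0 7)(4 6)(5 8)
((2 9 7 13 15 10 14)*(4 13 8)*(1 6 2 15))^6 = ((1 6 2 9 7 8 4 13)(10 14 15))^6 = (15)(1 4 7 2)(6 13 8 9)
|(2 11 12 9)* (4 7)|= |(2 11 12 9)(4 7)|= 4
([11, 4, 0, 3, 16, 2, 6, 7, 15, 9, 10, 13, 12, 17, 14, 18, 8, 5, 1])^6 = (18)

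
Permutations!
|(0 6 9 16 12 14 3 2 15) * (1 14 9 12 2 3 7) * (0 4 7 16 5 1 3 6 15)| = |(0 15 4 7 3 6 12 9 5 1 14 16 2)| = 13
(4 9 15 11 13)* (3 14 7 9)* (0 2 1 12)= (0 2 1 12)(3 14 7 9 15 11 13 4)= [2, 12, 1, 14, 3, 5, 6, 9, 8, 15, 10, 13, 0, 4, 7, 11]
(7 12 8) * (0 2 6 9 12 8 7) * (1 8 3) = (0 2 6 9 12 7 3 1 8) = [2, 8, 6, 1, 4, 5, 9, 3, 0, 12, 10, 11, 7]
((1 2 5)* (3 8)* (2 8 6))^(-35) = (1 8 3 6 2 5)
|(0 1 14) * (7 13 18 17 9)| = 15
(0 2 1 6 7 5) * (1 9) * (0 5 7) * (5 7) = (0 2 9 1 6)(5 7) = [2, 6, 9, 3, 4, 7, 0, 5, 8, 1]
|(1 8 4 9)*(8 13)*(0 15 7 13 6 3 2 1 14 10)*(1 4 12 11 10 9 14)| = 56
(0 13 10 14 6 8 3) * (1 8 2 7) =(0 13 10 14 6 2 7 1 8 3) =[13, 8, 7, 0, 4, 5, 2, 1, 3, 9, 14, 11, 12, 10, 6]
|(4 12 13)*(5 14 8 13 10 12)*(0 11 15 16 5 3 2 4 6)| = 18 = |(0 11 15 16 5 14 8 13 6)(2 4 3)(10 12)|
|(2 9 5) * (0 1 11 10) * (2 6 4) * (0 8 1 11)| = |(0 11 10 8 1)(2 9 5 6 4)| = 5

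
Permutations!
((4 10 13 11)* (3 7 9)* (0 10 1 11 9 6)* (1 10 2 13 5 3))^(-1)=((0 2 13 9 1 11 4 10 5 3 7 6))^(-1)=(0 6 7 3 5 10 4 11 1 9 13 2)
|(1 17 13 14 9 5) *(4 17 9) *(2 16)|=|(1 9 5)(2 16)(4 17 13 14)|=12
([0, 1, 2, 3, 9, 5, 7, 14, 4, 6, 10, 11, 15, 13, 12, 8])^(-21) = (4 7 15 9 14 8 6 12)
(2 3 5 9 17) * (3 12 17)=(2 12 17)(3 5 9)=[0, 1, 12, 5, 4, 9, 6, 7, 8, 3, 10, 11, 17, 13, 14, 15, 16, 2]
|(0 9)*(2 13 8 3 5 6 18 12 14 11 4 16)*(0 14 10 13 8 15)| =|(0 9 14 11 4 16 2 8 3 5 6 18 12 10 13 15)| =16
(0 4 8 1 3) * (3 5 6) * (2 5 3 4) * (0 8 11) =[2, 3, 5, 8, 11, 6, 4, 7, 1, 9, 10, 0] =(0 2 5 6 4 11)(1 3 8)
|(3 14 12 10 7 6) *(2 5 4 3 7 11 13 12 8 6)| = |(2 5 4 3 14 8 6 7)(10 11 13 12)| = 8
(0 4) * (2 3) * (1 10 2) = (0 4)(1 10 2 3) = [4, 10, 3, 1, 0, 5, 6, 7, 8, 9, 2]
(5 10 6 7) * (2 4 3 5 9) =(2 4 3 5 10 6 7 9) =[0, 1, 4, 5, 3, 10, 7, 9, 8, 2, 6]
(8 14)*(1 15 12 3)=(1 15 12 3)(8 14)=[0, 15, 2, 1, 4, 5, 6, 7, 14, 9, 10, 11, 3, 13, 8, 12]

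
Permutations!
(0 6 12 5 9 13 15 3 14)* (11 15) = (0 6 12 5 9 13 11 15 3 14) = [6, 1, 2, 14, 4, 9, 12, 7, 8, 13, 10, 15, 5, 11, 0, 3]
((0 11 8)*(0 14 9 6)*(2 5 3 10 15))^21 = (0 14)(2 5 3 10 15)(6 8)(9 11)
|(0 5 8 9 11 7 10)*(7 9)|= 10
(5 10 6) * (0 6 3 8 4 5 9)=(0 6 9)(3 8 4 5 10)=[6, 1, 2, 8, 5, 10, 9, 7, 4, 0, 3]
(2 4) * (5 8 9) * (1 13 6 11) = (1 13 6 11)(2 4)(5 8 9) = [0, 13, 4, 3, 2, 8, 11, 7, 9, 5, 10, 1, 12, 6]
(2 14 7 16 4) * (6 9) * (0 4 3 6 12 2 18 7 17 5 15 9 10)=[4, 1, 14, 6, 18, 15, 10, 16, 8, 12, 0, 11, 2, 13, 17, 9, 3, 5, 7]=(0 4 18 7 16 3 6 10)(2 14 17 5 15 9 12)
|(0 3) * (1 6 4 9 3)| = 6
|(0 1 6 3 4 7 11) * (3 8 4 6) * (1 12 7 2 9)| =|(0 12 7 11)(1 3 6 8 4 2 9)| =28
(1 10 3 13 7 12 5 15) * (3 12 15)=(1 10 12 5 3 13 7 15)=[0, 10, 2, 13, 4, 3, 6, 15, 8, 9, 12, 11, 5, 7, 14, 1]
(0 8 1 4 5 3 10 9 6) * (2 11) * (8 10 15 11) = (0 10 9 6)(1 4 5 3 15 11 2 8) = [10, 4, 8, 15, 5, 3, 0, 7, 1, 6, 9, 2, 12, 13, 14, 11]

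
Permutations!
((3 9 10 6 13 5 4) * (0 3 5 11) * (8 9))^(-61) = (0 9 13 3 10 11 8 6)(4 5)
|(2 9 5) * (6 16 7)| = 3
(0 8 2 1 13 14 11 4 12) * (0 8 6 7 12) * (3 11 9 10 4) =(0 6 7 12 8 2 1 13 14 9 10 4)(3 11) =[6, 13, 1, 11, 0, 5, 7, 12, 2, 10, 4, 3, 8, 14, 9]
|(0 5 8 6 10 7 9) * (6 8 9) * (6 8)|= |(0 5 9)(6 10 7 8)|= 12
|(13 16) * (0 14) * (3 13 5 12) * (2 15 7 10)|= 20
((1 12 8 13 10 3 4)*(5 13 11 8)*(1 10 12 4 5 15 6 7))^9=(1 7 6 15 12 13 5 3 10 4)(8 11)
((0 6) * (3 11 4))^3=(11)(0 6)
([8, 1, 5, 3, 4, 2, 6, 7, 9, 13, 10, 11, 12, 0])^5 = (0 8 9 13)(2 5)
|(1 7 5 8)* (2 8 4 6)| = 7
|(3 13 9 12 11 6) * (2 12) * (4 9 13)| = 7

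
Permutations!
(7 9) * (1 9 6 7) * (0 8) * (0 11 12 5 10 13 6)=[8, 9, 2, 3, 4, 10, 7, 0, 11, 1, 13, 12, 5, 6]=(0 8 11 12 5 10 13 6 7)(1 9)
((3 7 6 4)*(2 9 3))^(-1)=(2 4 6 7 3 9)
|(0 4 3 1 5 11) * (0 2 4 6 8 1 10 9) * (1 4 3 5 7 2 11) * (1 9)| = 30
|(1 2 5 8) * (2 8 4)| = 6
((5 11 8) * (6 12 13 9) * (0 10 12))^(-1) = ((0 10 12 13 9 6)(5 11 8))^(-1) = (0 6 9 13 12 10)(5 8 11)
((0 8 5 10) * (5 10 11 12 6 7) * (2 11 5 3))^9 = (2 6)(3 12)(7 11)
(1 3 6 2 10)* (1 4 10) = [0, 3, 1, 6, 10, 5, 2, 7, 8, 9, 4] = (1 3 6 2)(4 10)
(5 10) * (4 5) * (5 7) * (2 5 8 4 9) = (2 5 10 9)(4 7 8) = [0, 1, 5, 3, 7, 10, 6, 8, 4, 2, 9]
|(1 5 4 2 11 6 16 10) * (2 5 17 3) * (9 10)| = 18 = |(1 17 3 2 11 6 16 9 10)(4 5)|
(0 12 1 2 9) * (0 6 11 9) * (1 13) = [12, 2, 0, 3, 4, 5, 11, 7, 8, 6, 10, 9, 13, 1] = (0 12 13 1 2)(6 11 9)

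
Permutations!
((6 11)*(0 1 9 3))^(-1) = ((0 1 9 3)(6 11))^(-1) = (0 3 9 1)(6 11)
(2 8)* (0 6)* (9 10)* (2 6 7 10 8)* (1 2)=(0 7 10 9 8 6)(1 2)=[7, 2, 1, 3, 4, 5, 0, 10, 6, 8, 9]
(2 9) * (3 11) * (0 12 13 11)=(0 12 13 11 3)(2 9)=[12, 1, 9, 0, 4, 5, 6, 7, 8, 2, 10, 3, 13, 11]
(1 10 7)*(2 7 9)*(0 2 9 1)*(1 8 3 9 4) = (0 2 7)(1 10 8 3 9 4) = [2, 10, 7, 9, 1, 5, 6, 0, 3, 4, 8]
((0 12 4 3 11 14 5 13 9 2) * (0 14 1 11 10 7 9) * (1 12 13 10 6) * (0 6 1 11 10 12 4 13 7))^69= (0 10 1 3 4 11 6 13 12 5 14 2 9 7)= ((0 7 9 2 14 5 12 13 6 11 4 3 1 10))^69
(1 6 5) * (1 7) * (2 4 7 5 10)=(1 6 10 2 4 7)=[0, 6, 4, 3, 7, 5, 10, 1, 8, 9, 2]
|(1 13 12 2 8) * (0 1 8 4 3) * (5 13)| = 8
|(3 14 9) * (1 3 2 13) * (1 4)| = |(1 3 14 9 2 13 4)| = 7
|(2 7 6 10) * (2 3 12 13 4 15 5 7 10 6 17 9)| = |(2 10 3 12 13 4 15 5 7 17 9)| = 11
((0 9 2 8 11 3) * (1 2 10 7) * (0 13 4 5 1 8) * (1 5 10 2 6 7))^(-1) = (0 2 9)(1 10 4 13 3 11 8 7 6)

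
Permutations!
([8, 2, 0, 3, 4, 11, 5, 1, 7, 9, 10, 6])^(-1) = [2, 7, 1, 3, 4, 6, 11, 8, 0, 9, 10, 5]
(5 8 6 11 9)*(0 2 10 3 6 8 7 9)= (0 2 10 3 6 11)(5 7 9)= [2, 1, 10, 6, 4, 7, 11, 9, 8, 5, 3, 0]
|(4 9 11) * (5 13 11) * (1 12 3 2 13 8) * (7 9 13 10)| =|(1 12 3 2 10 7 9 5 8)(4 13 11)| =9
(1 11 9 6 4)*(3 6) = (1 11 9 3 6 4) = [0, 11, 2, 6, 1, 5, 4, 7, 8, 3, 10, 9]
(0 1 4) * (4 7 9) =(0 1 7 9 4) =[1, 7, 2, 3, 0, 5, 6, 9, 8, 4]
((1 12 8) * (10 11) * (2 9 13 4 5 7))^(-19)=(1 8 12)(2 7 5 4 13 9)(10 11)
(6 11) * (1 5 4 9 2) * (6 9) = (1 5 4 6 11 9 2) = [0, 5, 1, 3, 6, 4, 11, 7, 8, 2, 10, 9]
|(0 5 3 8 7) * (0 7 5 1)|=|(0 1)(3 8 5)|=6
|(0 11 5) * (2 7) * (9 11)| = 4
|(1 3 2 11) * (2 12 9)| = 6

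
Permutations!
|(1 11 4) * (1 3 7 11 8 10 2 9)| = 20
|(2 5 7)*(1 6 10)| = 3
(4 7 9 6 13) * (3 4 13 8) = (13)(3 4 7 9 6 8) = [0, 1, 2, 4, 7, 5, 8, 9, 3, 6, 10, 11, 12, 13]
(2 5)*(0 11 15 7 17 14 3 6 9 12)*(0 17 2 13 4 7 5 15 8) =(0 11 8)(2 15 5 13 4 7)(3 6 9 12 17 14) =[11, 1, 15, 6, 7, 13, 9, 2, 0, 12, 10, 8, 17, 4, 3, 5, 16, 14]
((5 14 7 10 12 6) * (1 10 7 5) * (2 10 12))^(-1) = ((1 12 6)(2 10)(5 14))^(-1) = (1 6 12)(2 10)(5 14)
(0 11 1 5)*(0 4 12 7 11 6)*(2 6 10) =[10, 5, 6, 3, 12, 4, 0, 11, 8, 9, 2, 1, 7] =(0 10 2 6)(1 5 4 12 7 11)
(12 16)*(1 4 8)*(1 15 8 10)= (1 4 10)(8 15)(12 16)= [0, 4, 2, 3, 10, 5, 6, 7, 15, 9, 1, 11, 16, 13, 14, 8, 12]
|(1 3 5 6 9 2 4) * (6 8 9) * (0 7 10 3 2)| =21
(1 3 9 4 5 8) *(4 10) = (1 3 9 10 4 5 8) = [0, 3, 2, 9, 5, 8, 6, 7, 1, 10, 4]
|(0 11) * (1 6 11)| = |(0 1 6 11)| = 4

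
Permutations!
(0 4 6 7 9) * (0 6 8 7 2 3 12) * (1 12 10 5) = [4, 12, 3, 10, 8, 1, 2, 9, 7, 6, 5, 11, 0] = (0 4 8 7 9 6 2 3 10 5 1 12)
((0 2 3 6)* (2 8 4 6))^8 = ((0 8 4 6)(2 3))^8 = (8)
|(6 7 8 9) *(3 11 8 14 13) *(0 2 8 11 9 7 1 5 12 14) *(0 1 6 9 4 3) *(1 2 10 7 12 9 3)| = |(0 10 7 2 8 12 14 13)(1 5 9 3 4)| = 40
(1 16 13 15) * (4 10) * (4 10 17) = (1 16 13 15)(4 17) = [0, 16, 2, 3, 17, 5, 6, 7, 8, 9, 10, 11, 12, 15, 14, 1, 13, 4]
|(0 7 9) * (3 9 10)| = 5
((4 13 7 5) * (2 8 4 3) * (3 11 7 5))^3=((2 8 4 13 5 11 7 3))^3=(2 13 7 8 5 3 4 11)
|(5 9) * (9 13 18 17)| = |(5 13 18 17 9)| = 5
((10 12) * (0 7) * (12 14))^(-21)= ((0 7)(10 14 12))^(-21)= (14)(0 7)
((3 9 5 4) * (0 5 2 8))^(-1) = ((0 5 4 3 9 2 8))^(-1) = (0 8 2 9 3 4 5)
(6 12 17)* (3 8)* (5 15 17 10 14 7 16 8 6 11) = (3 6 12 10 14 7 16 8)(5 15 17 11) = [0, 1, 2, 6, 4, 15, 12, 16, 3, 9, 14, 5, 10, 13, 7, 17, 8, 11]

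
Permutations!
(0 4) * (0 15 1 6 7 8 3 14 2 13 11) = (0 4 15 1 6 7 8 3 14 2 13 11) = [4, 6, 13, 14, 15, 5, 7, 8, 3, 9, 10, 0, 12, 11, 2, 1]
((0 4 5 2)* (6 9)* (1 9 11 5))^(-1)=(0 2 5 11 6 9 1 4)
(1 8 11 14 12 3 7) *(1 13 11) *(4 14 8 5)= [0, 5, 2, 7, 14, 4, 6, 13, 1, 9, 10, 8, 3, 11, 12]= (1 5 4 14 12 3 7 13 11 8)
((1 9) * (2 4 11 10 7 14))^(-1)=(1 9)(2 14 7 10 11 4)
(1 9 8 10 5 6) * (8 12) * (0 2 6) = (0 2 6 1 9 12 8 10 5) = [2, 9, 6, 3, 4, 0, 1, 7, 10, 12, 5, 11, 8]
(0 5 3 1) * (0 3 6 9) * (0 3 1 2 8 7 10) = [5, 1, 8, 2, 4, 6, 9, 10, 7, 3, 0] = (0 5 6 9 3 2 8 7 10)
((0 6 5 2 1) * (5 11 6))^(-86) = ((0 5 2 1)(6 11))^(-86) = (11)(0 2)(1 5)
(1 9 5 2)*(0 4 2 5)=[4, 9, 1, 3, 2, 5, 6, 7, 8, 0]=(0 4 2 1 9)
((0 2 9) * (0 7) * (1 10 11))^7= (0 7 9 2)(1 10 11)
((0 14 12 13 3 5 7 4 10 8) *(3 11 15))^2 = (0 12 11 3 7 10)(4 8 14 13 15 5)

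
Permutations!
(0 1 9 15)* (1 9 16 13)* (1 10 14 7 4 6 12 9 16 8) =(0 16 13 10 14 7 4 6 12 9 15)(1 8) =[16, 8, 2, 3, 6, 5, 12, 4, 1, 15, 14, 11, 9, 10, 7, 0, 13]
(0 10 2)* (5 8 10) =(0 5 8 10 2) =[5, 1, 0, 3, 4, 8, 6, 7, 10, 9, 2]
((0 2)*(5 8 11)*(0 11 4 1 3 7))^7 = (0 3 4 5 2 7 1 8 11) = ((0 2 11 5 8 4 1 3 7))^7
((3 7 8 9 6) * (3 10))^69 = ((3 7 8 9 6 10))^69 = (3 9)(6 7)(8 10)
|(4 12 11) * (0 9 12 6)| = |(0 9 12 11 4 6)| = 6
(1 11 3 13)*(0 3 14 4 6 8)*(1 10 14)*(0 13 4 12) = (0 3 4 6 8 13 10 14 12)(1 11) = [3, 11, 2, 4, 6, 5, 8, 7, 13, 9, 14, 1, 0, 10, 12]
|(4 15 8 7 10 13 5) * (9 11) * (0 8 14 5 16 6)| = 28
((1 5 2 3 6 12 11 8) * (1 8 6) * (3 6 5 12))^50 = (1 12 11 5 2 6 3)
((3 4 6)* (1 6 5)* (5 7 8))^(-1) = ((1 6 3 4 7 8 5))^(-1) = (1 5 8 7 4 3 6)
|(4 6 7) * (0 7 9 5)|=6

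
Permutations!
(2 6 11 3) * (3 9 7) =(2 6 11 9 7 3) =[0, 1, 6, 2, 4, 5, 11, 3, 8, 7, 10, 9]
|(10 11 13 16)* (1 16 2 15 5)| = |(1 16 10 11 13 2 15 5)| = 8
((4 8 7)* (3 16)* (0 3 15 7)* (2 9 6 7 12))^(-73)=(0 12 7 3 2 4 16 9 8 15 6)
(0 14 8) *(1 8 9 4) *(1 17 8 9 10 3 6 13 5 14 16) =(0 16 1 9 4 17 8)(3 6 13 5 14 10) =[16, 9, 2, 6, 17, 14, 13, 7, 0, 4, 3, 11, 12, 5, 10, 15, 1, 8]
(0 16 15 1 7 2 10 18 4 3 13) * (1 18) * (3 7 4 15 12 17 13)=(0 16 12 17 13)(1 4 7 2 10)(15 18)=[16, 4, 10, 3, 7, 5, 6, 2, 8, 9, 1, 11, 17, 0, 14, 18, 12, 13, 15]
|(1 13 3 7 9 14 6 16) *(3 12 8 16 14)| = 30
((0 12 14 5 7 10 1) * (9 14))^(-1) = (0 1 10 7 5 14 9 12)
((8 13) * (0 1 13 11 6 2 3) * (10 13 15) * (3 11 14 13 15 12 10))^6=((0 1 12 10 15 3)(2 11 6)(8 14 13))^6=(15)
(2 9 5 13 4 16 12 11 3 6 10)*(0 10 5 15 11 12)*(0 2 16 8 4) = (0 10 16 2 9 15 11 3 6 5 13)(4 8) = [10, 1, 9, 6, 8, 13, 5, 7, 4, 15, 16, 3, 12, 0, 14, 11, 2]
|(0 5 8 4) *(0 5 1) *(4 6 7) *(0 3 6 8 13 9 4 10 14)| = 28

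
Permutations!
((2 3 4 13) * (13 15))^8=(2 15 3 13 4)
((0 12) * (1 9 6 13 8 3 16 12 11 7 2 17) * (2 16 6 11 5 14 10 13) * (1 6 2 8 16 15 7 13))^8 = (0 16 11 1 14)(2 8 17 3 6)(5 12 13 9 10)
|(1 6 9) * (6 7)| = 4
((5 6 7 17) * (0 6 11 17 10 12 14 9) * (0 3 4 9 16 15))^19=(0 10 16 6 12 15 7 14)(3 4 9)(5 11 17)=((0 6 7 10 12 14 16 15)(3 4 9)(5 11 17))^19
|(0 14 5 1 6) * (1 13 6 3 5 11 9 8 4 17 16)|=13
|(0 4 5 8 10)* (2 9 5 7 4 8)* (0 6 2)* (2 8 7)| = 6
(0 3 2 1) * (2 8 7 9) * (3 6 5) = (0 6 5 3 8 7 9 2 1) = [6, 0, 1, 8, 4, 3, 5, 9, 7, 2]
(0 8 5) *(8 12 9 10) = (0 12 9 10 8 5) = [12, 1, 2, 3, 4, 0, 6, 7, 5, 10, 8, 11, 9]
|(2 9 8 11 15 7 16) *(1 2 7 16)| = 8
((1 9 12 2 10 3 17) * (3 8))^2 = (1 12 10 3)(2 8 17 9)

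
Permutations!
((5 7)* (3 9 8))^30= (9)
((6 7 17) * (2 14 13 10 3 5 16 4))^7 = (2 4 16 5 3 10 13 14)(6 7 17)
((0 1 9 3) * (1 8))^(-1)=(0 3 9 1 8)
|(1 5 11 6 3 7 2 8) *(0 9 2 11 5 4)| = 12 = |(0 9 2 8 1 4)(3 7 11 6)|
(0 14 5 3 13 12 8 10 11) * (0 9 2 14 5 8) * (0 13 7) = (0 5 3 7)(2 14 8 10 11 9)(12 13) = [5, 1, 14, 7, 4, 3, 6, 0, 10, 2, 11, 9, 13, 12, 8]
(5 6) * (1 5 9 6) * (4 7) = (1 5)(4 7)(6 9) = [0, 5, 2, 3, 7, 1, 9, 4, 8, 6]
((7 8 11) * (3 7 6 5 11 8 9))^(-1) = (3 9 7)(5 6 11)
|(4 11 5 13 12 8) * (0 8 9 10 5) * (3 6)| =20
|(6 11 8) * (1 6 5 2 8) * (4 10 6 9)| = |(1 9 4 10 6 11)(2 8 5)| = 6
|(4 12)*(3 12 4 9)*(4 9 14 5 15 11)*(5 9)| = 4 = |(3 12 14 9)(4 5 15 11)|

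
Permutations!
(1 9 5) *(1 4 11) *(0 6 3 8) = (0 6 3 8)(1 9 5 4 11) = [6, 9, 2, 8, 11, 4, 3, 7, 0, 5, 10, 1]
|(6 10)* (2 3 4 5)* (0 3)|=|(0 3 4 5 2)(6 10)|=10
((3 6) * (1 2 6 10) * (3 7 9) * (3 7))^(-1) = (1 10 3 6 2)(7 9) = ((1 2 6 3 10)(7 9))^(-1)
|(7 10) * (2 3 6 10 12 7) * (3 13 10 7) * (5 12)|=15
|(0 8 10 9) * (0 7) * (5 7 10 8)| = |(0 5 7)(9 10)| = 6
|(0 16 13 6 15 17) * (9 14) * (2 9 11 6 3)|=|(0 16 13 3 2 9 14 11 6 15 17)|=11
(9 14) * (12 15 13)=(9 14)(12 15 13)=[0, 1, 2, 3, 4, 5, 6, 7, 8, 14, 10, 11, 15, 12, 9, 13]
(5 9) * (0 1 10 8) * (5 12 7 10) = [1, 5, 2, 3, 4, 9, 6, 10, 0, 12, 8, 11, 7] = (0 1 5 9 12 7 10 8)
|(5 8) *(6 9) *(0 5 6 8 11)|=|(0 5 11)(6 9 8)|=3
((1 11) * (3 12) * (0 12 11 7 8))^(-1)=((0 12 3 11 1 7 8))^(-1)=(0 8 7 1 11 3 12)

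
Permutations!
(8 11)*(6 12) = (6 12)(8 11) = [0, 1, 2, 3, 4, 5, 12, 7, 11, 9, 10, 8, 6]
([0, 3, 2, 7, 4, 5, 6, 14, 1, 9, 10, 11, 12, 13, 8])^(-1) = [0, 8, 2, 1, 4, 5, 6, 3, 14, 9, 10, 11, 12, 13, 7]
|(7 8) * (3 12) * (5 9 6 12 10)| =|(3 10 5 9 6 12)(7 8)| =6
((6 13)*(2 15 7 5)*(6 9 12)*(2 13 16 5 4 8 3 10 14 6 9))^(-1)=((2 15 7 4 8 3 10 14 6 16 5 13)(9 12))^(-1)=(2 13 5 16 6 14 10 3 8 4 7 15)(9 12)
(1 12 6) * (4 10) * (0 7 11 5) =(0 7 11 5)(1 12 6)(4 10) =[7, 12, 2, 3, 10, 0, 1, 11, 8, 9, 4, 5, 6]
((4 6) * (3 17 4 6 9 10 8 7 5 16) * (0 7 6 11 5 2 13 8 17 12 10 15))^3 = ((0 7 2 13 8 6 11 5 16 3 12 10 17 4 9 15))^3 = (0 13 11 3 17 15 2 6 16 10 9 7 8 5 12 4)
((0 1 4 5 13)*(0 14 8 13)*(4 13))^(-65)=(0 4 14 1 5 8 13)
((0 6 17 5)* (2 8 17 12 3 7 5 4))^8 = (17)(0 12 7)(3 5 6)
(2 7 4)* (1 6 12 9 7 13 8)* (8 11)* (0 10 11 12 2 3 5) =(0 10 11 8 1 6 2 13 12 9 7 4 3 5) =[10, 6, 13, 5, 3, 0, 2, 4, 1, 7, 11, 8, 9, 12]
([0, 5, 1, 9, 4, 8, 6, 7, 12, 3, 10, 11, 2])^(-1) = [0, 2, 12, 9, 4, 1, 6, 7, 5, 3, 10, 11, 8]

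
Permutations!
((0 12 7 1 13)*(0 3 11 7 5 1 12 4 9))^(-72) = (1 12 11 13 5 7 3)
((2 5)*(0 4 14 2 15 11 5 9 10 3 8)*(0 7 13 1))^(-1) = (0 1 13 7 8 3 10 9 2 14 4)(5 11 15)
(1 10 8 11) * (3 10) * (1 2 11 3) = (2 11)(3 10 8) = [0, 1, 11, 10, 4, 5, 6, 7, 3, 9, 8, 2]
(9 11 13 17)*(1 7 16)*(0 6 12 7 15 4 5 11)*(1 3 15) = (0 6 12 7 16 3 15 4 5 11 13 17 9) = [6, 1, 2, 15, 5, 11, 12, 16, 8, 0, 10, 13, 7, 17, 14, 4, 3, 9]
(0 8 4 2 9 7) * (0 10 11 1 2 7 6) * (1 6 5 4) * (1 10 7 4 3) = (0 8 10 11 6)(1 2 9 5 3) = [8, 2, 9, 1, 4, 3, 0, 7, 10, 5, 11, 6]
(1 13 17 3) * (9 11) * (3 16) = (1 13 17 16 3)(9 11) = [0, 13, 2, 1, 4, 5, 6, 7, 8, 11, 10, 9, 12, 17, 14, 15, 3, 16]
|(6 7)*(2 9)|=|(2 9)(6 7)|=2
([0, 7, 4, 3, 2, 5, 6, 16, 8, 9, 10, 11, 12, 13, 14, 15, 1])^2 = (1 16 7)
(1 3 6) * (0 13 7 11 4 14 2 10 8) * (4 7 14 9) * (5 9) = (0 13 14 2 10 8)(1 3 6)(4 5 9)(7 11) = [13, 3, 10, 6, 5, 9, 1, 11, 0, 4, 8, 7, 12, 14, 2]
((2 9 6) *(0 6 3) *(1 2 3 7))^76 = (9)(0 6 3) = ((0 6 3)(1 2 9 7))^76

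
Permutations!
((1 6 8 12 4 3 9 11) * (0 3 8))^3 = ((0 3 9 11 1 6)(4 8 12))^3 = (12)(0 11)(1 3)(6 9)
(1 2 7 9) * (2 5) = [0, 5, 7, 3, 4, 2, 6, 9, 8, 1] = (1 5 2 7 9)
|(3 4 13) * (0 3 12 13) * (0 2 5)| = |(0 3 4 2 5)(12 13)| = 10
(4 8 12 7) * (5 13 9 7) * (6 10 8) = [0, 1, 2, 3, 6, 13, 10, 4, 12, 7, 8, 11, 5, 9] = (4 6 10 8 12 5 13 9 7)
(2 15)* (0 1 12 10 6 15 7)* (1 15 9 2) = (0 15 1 12 10 6 9 2 7) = [15, 12, 7, 3, 4, 5, 9, 0, 8, 2, 6, 11, 10, 13, 14, 1]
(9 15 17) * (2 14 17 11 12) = (2 14 17 9 15 11 12) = [0, 1, 14, 3, 4, 5, 6, 7, 8, 15, 10, 12, 2, 13, 17, 11, 16, 9]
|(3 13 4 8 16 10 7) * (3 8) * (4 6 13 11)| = |(3 11 4)(6 13)(7 8 16 10)| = 12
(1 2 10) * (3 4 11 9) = (1 2 10)(3 4 11 9) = [0, 2, 10, 4, 11, 5, 6, 7, 8, 3, 1, 9]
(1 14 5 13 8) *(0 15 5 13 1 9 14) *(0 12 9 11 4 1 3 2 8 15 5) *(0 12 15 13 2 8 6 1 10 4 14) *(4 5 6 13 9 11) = (0 6 1 15 12 11 14 2 13 9)(3 8 4 10 5) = [6, 15, 13, 8, 10, 3, 1, 7, 4, 0, 5, 14, 11, 9, 2, 12]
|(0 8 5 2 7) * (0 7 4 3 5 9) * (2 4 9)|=|(0 8 2 9)(3 5 4)|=12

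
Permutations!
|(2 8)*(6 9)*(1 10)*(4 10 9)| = 10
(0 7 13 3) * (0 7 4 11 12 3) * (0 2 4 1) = (0 1)(2 4 11 12 3 7 13) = [1, 0, 4, 7, 11, 5, 6, 13, 8, 9, 10, 12, 3, 2]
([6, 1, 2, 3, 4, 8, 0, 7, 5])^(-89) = [6, 1, 2, 3, 4, 8, 0, 7, 5]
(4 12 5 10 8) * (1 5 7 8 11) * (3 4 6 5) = (1 3 4 12 7 8 6 5 10 11) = [0, 3, 2, 4, 12, 10, 5, 8, 6, 9, 11, 1, 7]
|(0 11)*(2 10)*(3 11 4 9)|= |(0 4 9 3 11)(2 10)|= 10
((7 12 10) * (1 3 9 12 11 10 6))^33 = (1 12 3 6 9)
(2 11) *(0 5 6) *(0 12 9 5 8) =(0 8)(2 11)(5 6 12 9) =[8, 1, 11, 3, 4, 6, 12, 7, 0, 5, 10, 2, 9]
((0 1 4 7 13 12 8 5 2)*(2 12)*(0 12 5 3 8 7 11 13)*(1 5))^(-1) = ((0 5 1 4 11 13 2 12 7)(3 8))^(-1) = (0 7 12 2 13 11 4 1 5)(3 8)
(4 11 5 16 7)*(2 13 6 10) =(2 13 6 10)(4 11 5 16 7) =[0, 1, 13, 3, 11, 16, 10, 4, 8, 9, 2, 5, 12, 6, 14, 15, 7]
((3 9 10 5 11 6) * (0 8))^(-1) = (0 8)(3 6 11 5 10 9)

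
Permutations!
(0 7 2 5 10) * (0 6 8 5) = (0 7 2)(5 10 6 8) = [7, 1, 0, 3, 4, 10, 8, 2, 5, 9, 6]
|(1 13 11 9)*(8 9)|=|(1 13 11 8 9)|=5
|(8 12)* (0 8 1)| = 4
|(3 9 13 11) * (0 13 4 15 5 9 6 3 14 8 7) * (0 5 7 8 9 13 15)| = 18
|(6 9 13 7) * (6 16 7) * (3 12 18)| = 6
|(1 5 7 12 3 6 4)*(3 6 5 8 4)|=15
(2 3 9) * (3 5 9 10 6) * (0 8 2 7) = [8, 1, 5, 10, 4, 9, 3, 0, 2, 7, 6] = (0 8 2 5 9 7)(3 10 6)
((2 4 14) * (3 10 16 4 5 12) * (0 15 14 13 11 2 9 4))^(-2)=((0 15 14 9 4 13 11 2 5 12 3 10 16))^(-2)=(0 10 12 2 13 9 15 16 3 5 11 4 14)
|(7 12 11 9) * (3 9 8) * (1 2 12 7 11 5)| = 4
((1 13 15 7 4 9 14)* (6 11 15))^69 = (1 4 11)(6 14 7)(9 15 13)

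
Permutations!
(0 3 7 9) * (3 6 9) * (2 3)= (0 6 9)(2 3 7)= [6, 1, 3, 7, 4, 5, 9, 2, 8, 0]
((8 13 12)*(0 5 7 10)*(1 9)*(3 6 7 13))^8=((0 5 13 12 8 3 6 7 10)(1 9))^8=(0 10 7 6 3 8 12 13 5)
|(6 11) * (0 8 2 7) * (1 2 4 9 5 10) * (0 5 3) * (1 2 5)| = 10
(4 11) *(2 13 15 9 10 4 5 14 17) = (2 13 15 9 10 4 11 5 14 17) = [0, 1, 13, 3, 11, 14, 6, 7, 8, 10, 4, 5, 12, 15, 17, 9, 16, 2]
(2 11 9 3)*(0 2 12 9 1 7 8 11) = [2, 7, 0, 12, 4, 5, 6, 8, 11, 3, 10, 1, 9] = (0 2)(1 7 8 11)(3 12 9)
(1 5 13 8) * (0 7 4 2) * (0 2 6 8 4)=(0 7)(1 5 13 4 6 8)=[7, 5, 2, 3, 6, 13, 8, 0, 1, 9, 10, 11, 12, 4]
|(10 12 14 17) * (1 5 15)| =|(1 5 15)(10 12 14 17)| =12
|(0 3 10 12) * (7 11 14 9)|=|(0 3 10 12)(7 11 14 9)|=4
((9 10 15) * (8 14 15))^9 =((8 14 15 9 10))^9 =(8 10 9 15 14)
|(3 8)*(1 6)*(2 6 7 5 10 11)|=14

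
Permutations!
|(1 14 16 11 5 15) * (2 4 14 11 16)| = 12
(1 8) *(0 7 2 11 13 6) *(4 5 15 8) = [7, 4, 11, 3, 5, 15, 0, 2, 1, 9, 10, 13, 12, 6, 14, 8] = (0 7 2 11 13 6)(1 4 5 15 8)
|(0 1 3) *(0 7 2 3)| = |(0 1)(2 3 7)| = 6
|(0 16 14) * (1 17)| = 6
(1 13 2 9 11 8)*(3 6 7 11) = (1 13 2 9 3 6 7 11 8) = [0, 13, 9, 6, 4, 5, 7, 11, 1, 3, 10, 8, 12, 2]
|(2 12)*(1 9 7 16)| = 4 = |(1 9 7 16)(2 12)|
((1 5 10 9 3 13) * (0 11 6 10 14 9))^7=((0 11 6 10)(1 5 14 9 3 13))^7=(0 10 6 11)(1 5 14 9 3 13)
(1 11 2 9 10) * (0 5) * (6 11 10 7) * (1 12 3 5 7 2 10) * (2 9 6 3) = (0 7 3 5)(2 6 11 10 12) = [7, 1, 6, 5, 4, 0, 11, 3, 8, 9, 12, 10, 2]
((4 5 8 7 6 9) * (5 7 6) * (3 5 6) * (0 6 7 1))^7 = ((0 6 9 4 1)(3 5 8))^7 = (0 9 1 6 4)(3 5 8)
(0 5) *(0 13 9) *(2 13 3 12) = (0 5 3 12 2 13 9) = [5, 1, 13, 12, 4, 3, 6, 7, 8, 0, 10, 11, 2, 9]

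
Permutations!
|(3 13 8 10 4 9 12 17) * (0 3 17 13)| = 6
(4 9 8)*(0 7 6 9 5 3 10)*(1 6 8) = [7, 6, 2, 10, 5, 3, 9, 8, 4, 1, 0] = (0 7 8 4 5 3 10)(1 6 9)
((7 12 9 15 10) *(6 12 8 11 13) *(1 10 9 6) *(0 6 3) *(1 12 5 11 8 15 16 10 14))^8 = ((0 6 5 11 13 12 3)(1 14)(7 15 9 16 10))^8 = (0 6 5 11 13 12 3)(7 16 15 10 9)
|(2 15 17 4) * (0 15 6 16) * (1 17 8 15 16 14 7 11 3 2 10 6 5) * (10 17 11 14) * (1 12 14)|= 8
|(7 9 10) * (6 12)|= 6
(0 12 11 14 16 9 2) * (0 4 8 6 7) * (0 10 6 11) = [12, 1, 4, 3, 8, 5, 7, 10, 11, 2, 6, 14, 0, 13, 16, 15, 9] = (0 12)(2 4 8 11 14 16 9)(6 7 10)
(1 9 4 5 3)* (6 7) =(1 9 4 5 3)(6 7) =[0, 9, 2, 1, 5, 3, 7, 6, 8, 4]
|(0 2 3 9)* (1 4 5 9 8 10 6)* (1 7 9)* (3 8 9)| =24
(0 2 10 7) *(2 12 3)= [12, 1, 10, 2, 4, 5, 6, 0, 8, 9, 7, 11, 3]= (0 12 3 2 10 7)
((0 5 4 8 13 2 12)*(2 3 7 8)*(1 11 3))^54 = (13)(0 12 2 4 5)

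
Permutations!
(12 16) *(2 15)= (2 15)(12 16)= [0, 1, 15, 3, 4, 5, 6, 7, 8, 9, 10, 11, 16, 13, 14, 2, 12]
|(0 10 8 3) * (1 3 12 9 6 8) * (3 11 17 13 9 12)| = |(0 10 1 11 17 13 9 6 8 3)| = 10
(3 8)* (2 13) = [0, 1, 13, 8, 4, 5, 6, 7, 3, 9, 10, 11, 12, 2] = (2 13)(3 8)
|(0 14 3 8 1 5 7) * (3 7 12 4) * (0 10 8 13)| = |(0 14 7 10 8 1 5 12 4 3 13)| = 11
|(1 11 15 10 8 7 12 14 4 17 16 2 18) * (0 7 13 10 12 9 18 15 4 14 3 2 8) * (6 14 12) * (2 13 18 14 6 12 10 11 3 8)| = |(0 7 9 14 10)(1 3 13 11 4 17 16 2 15 12 8 18)| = 60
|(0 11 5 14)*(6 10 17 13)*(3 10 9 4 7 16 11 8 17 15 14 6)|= 56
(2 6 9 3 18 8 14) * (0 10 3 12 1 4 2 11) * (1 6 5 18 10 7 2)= (0 7 2 5 18 8 14 11)(1 4)(3 10)(6 9 12)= [7, 4, 5, 10, 1, 18, 9, 2, 14, 12, 3, 0, 6, 13, 11, 15, 16, 17, 8]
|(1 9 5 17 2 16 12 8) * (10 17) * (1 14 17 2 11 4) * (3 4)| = |(1 9 5 10 2 16 12 8 14 17 11 3 4)| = 13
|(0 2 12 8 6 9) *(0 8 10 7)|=|(0 2 12 10 7)(6 9 8)|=15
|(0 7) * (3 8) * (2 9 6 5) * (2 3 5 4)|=12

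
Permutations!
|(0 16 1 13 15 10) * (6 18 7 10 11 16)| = |(0 6 18 7 10)(1 13 15 11 16)| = 5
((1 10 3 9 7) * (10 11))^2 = (1 10 9)(3 7 11)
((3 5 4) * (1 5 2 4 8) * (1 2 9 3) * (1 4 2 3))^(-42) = (1 3 5 9 8)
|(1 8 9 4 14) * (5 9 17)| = 7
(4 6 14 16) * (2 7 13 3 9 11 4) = [0, 1, 7, 9, 6, 5, 14, 13, 8, 11, 10, 4, 12, 3, 16, 15, 2] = (2 7 13 3 9 11 4 6 14 16)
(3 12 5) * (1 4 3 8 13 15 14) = (1 4 3 12 5 8 13 15 14) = [0, 4, 2, 12, 3, 8, 6, 7, 13, 9, 10, 11, 5, 15, 1, 14]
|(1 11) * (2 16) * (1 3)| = |(1 11 3)(2 16)| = 6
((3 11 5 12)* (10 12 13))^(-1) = (3 12 10 13 5 11)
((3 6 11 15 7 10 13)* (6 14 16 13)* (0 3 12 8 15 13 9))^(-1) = ((0 3 14 16 9)(6 11 13 12 8 15 7 10))^(-1) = (0 9 16 14 3)(6 10 7 15 8 12 13 11)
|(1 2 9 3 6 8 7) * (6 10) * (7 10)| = 15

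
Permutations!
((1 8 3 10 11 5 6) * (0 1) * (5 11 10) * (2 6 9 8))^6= ((11)(0 1 2 6)(3 5 9 8))^6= (11)(0 2)(1 6)(3 9)(5 8)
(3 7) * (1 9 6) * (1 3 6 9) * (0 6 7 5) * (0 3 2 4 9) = (0 6 2 4 9)(3 5) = [6, 1, 4, 5, 9, 3, 2, 7, 8, 0]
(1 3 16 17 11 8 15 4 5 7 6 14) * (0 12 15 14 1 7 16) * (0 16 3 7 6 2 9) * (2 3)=(0 12 15 4 5 2 9)(1 7 3 16 17 11 8 14 6)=[12, 7, 9, 16, 5, 2, 1, 3, 14, 0, 10, 8, 15, 13, 6, 4, 17, 11]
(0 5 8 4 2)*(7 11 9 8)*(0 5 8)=(0 8 4 2 5 7 11 9)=[8, 1, 5, 3, 2, 7, 6, 11, 4, 0, 10, 9]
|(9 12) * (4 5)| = 2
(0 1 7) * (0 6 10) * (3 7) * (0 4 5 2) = (0 1 3 7 6 10 4 5 2) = [1, 3, 0, 7, 5, 2, 10, 6, 8, 9, 4]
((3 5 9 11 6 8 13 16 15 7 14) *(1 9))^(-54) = (1 16)(3 8)(5 13)(6 14)(7 11)(9 15)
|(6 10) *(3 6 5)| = 4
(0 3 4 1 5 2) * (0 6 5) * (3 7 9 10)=(0 7 9 10 3 4 1)(2 6 5)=[7, 0, 6, 4, 1, 2, 5, 9, 8, 10, 3]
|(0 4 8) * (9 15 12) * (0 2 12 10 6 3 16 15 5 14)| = 40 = |(0 4 8 2 12 9 5 14)(3 16 15 10 6)|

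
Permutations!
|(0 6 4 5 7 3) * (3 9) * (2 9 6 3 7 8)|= 14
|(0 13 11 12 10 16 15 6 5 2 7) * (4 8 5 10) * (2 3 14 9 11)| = |(0 13 2 7)(3 14 9 11 12 4 8 5)(6 10 16 15)| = 8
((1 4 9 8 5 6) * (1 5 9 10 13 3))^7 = ((1 4 10 13 3)(5 6)(8 9))^7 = (1 10 3 4 13)(5 6)(8 9)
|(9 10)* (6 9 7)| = 4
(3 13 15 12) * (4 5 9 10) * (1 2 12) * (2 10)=(1 10 4 5 9 2 12 3 13 15)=[0, 10, 12, 13, 5, 9, 6, 7, 8, 2, 4, 11, 3, 15, 14, 1]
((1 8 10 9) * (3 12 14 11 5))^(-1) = ((1 8 10 9)(3 12 14 11 5))^(-1) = (1 9 10 8)(3 5 11 14 12)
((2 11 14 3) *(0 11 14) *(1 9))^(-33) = ((0 11)(1 9)(2 14 3))^(-33) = (14)(0 11)(1 9)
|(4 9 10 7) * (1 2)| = |(1 2)(4 9 10 7)| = 4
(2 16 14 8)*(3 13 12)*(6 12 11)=(2 16 14 8)(3 13 11 6 12)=[0, 1, 16, 13, 4, 5, 12, 7, 2, 9, 10, 6, 3, 11, 8, 15, 14]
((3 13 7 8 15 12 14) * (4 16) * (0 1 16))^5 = (0 1 16 4)(3 12 8 13 14 15 7)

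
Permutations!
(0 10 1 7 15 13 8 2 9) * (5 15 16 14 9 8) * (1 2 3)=(0 10 2 8 3 1 7 16 14 9)(5 15 13)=[10, 7, 8, 1, 4, 15, 6, 16, 3, 0, 2, 11, 12, 5, 9, 13, 14]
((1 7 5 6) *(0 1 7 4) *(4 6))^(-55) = (0 4 5 7 6 1)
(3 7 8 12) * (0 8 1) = (0 8 12 3 7 1) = [8, 0, 2, 7, 4, 5, 6, 1, 12, 9, 10, 11, 3]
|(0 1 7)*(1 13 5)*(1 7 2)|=4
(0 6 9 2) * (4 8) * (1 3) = (0 6 9 2)(1 3)(4 8) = [6, 3, 0, 1, 8, 5, 9, 7, 4, 2]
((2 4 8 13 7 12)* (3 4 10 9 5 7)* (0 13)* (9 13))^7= (0 13 7 8 10 5 4 2 9 3 12)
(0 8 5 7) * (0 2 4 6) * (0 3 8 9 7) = [9, 1, 4, 8, 6, 0, 3, 2, 5, 7] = (0 9 7 2 4 6 3 8 5)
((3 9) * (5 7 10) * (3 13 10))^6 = (13)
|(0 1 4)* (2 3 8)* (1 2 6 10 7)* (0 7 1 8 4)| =9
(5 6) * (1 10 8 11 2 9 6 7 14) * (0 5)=(0 5 7 14 1 10 8 11 2 9 6)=[5, 10, 9, 3, 4, 7, 0, 14, 11, 6, 8, 2, 12, 13, 1]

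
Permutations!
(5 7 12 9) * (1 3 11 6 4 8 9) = (1 3 11 6 4 8 9 5 7 12) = [0, 3, 2, 11, 8, 7, 4, 12, 9, 5, 10, 6, 1]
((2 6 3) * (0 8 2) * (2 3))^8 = (0 3 8)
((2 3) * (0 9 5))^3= ((0 9 5)(2 3))^3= (9)(2 3)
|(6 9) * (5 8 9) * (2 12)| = |(2 12)(5 8 9 6)| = 4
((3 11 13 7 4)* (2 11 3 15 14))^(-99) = (2 14 15 4 7 13 11)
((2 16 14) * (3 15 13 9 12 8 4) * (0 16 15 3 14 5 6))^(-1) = ((0 16 5 6)(2 15 13 9 12 8 4 14))^(-1) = (0 6 5 16)(2 14 4 8 12 9 13 15)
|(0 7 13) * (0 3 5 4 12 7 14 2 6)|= |(0 14 2 6)(3 5 4 12 7 13)|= 12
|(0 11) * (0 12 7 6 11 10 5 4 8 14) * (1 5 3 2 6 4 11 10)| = 36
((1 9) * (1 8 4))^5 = (1 9 8 4)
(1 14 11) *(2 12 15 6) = (1 14 11)(2 12 15 6) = [0, 14, 12, 3, 4, 5, 2, 7, 8, 9, 10, 1, 15, 13, 11, 6]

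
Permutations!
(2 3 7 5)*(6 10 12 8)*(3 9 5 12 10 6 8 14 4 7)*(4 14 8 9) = [0, 1, 4, 3, 7, 2, 6, 12, 9, 5, 10, 11, 8, 13, 14] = (14)(2 4 7 12 8 9 5)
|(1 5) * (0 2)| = |(0 2)(1 5)| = 2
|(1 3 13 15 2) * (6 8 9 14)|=20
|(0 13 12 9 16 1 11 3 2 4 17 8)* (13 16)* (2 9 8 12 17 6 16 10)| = 14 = |(0 10 2 4 6 16 1 11 3 9 13 17 12 8)|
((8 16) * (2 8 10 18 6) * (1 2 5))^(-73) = (1 5 6 18 10 16 8 2)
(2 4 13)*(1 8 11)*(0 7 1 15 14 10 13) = (0 7 1 8 11 15 14 10 13 2 4) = [7, 8, 4, 3, 0, 5, 6, 1, 11, 9, 13, 15, 12, 2, 10, 14]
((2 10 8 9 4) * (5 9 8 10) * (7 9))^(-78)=(10)(2 7 4 5 9)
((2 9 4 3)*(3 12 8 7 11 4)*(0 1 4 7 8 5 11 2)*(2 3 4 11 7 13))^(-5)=((0 1 11 13 2 9 4 12 5 7 3))^(-5)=(0 4 1 12 11 5 13 7 2 3 9)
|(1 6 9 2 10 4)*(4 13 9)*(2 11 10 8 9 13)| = 15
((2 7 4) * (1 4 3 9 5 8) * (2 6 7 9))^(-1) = (1 8 5 9 2 3 7 6 4)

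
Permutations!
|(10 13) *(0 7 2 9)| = |(0 7 2 9)(10 13)| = 4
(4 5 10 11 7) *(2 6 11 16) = (2 6 11 7 4 5 10 16) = [0, 1, 6, 3, 5, 10, 11, 4, 8, 9, 16, 7, 12, 13, 14, 15, 2]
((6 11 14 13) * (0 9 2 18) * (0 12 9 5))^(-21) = (0 5)(2 9 12 18)(6 13 14 11)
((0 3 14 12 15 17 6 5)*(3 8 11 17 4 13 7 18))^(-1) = ((0 8 11 17 6 5)(3 14 12 15 4 13 7 18))^(-1) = (0 5 6 17 11 8)(3 18 7 13 4 15 12 14)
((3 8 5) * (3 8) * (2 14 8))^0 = (14)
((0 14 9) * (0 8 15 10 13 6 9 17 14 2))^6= ((0 2)(6 9 8 15 10 13)(14 17))^6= (17)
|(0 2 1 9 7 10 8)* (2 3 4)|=|(0 3 4 2 1 9 7 10 8)|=9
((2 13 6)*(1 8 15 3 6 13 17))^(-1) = ((1 8 15 3 6 2 17))^(-1) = (1 17 2 6 3 15 8)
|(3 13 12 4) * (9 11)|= 4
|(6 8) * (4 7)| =|(4 7)(6 8)| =2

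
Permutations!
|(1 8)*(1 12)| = 3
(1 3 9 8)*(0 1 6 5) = (0 1 3 9 8 6 5) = [1, 3, 2, 9, 4, 0, 5, 7, 6, 8]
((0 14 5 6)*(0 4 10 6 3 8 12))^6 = ((0 14 5 3 8 12)(4 10 6))^6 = (14)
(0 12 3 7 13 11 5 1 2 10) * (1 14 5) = (0 12 3 7 13 11 1 2 10)(5 14) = [12, 2, 10, 7, 4, 14, 6, 13, 8, 9, 0, 1, 3, 11, 5]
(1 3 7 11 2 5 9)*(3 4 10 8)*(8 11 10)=[0, 4, 5, 7, 8, 9, 6, 10, 3, 1, 11, 2]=(1 4 8 3 7 10 11 2 5 9)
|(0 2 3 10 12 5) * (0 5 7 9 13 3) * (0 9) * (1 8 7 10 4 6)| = |(0 2 9 13 3 4 6 1 8 7)(10 12)| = 10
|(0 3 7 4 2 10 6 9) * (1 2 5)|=10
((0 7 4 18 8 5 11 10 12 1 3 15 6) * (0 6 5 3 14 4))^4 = (1 8 11 14 3 10 4 15 12 18 5)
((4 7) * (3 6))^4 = (7)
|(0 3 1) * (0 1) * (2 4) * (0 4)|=|(0 3 4 2)|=4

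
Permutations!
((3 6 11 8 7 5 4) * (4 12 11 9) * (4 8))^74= ((3 6 9 8 7 5 12 11 4))^74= (3 9 7 12 4 6 8 5 11)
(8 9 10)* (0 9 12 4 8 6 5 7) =[9, 1, 2, 3, 8, 7, 5, 0, 12, 10, 6, 11, 4] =(0 9 10 6 5 7)(4 8 12)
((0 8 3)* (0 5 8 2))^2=(3 8 5)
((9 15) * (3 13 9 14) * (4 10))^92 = (3 9 14 13 15)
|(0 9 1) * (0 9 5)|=2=|(0 5)(1 9)|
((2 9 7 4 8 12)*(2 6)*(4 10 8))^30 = (2 7 8 6 9 10 12)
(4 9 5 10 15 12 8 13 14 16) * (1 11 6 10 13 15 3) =(1 11 6 10 3)(4 9 5 13 14 16)(8 15 12) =[0, 11, 2, 1, 9, 13, 10, 7, 15, 5, 3, 6, 8, 14, 16, 12, 4]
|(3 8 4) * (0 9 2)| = |(0 9 2)(3 8 4)| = 3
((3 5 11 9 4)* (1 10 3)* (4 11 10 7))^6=((1 7 4)(3 5 10)(9 11))^6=(11)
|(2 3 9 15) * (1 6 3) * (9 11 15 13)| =6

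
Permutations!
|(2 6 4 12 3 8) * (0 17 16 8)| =9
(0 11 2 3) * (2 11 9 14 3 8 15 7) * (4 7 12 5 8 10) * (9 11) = (0 11 9 14 3)(2 10 4 7)(5 8 15 12) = [11, 1, 10, 0, 7, 8, 6, 2, 15, 14, 4, 9, 5, 13, 3, 12]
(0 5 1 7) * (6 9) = (0 5 1 7)(6 9) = [5, 7, 2, 3, 4, 1, 9, 0, 8, 6]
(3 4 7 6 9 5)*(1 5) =(1 5 3 4 7 6 9) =[0, 5, 2, 4, 7, 3, 9, 6, 8, 1]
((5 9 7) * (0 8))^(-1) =((0 8)(5 9 7))^(-1) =(0 8)(5 7 9)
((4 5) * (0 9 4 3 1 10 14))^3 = (0 5 10 9 3 14 4 1) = ((0 9 4 5 3 1 10 14))^3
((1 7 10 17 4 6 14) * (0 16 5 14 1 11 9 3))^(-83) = (0 16 5 14 11 9 3)(1 7 10 17 4 6) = ((0 16 5 14 11 9 3)(1 7 10 17 4 6))^(-83)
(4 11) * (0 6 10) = [6, 1, 2, 3, 11, 5, 10, 7, 8, 9, 0, 4] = (0 6 10)(4 11)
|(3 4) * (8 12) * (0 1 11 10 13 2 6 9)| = |(0 1 11 10 13 2 6 9)(3 4)(8 12)| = 8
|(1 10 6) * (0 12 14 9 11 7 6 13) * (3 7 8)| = 12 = |(0 12 14 9 11 8 3 7 6 1 10 13)|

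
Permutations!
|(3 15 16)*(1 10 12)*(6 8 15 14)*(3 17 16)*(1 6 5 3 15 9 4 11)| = 24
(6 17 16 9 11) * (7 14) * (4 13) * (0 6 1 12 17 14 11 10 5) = (0 6 14 7 11 1 12 17 16 9 10 5)(4 13) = [6, 12, 2, 3, 13, 0, 14, 11, 8, 10, 5, 1, 17, 4, 7, 15, 9, 16]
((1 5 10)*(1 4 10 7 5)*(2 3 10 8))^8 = ((2 3 10 4 8)(5 7))^8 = (2 4 3 8 10)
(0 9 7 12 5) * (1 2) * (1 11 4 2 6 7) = (0 9 1 6 7 12 5)(2 11 4) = [9, 6, 11, 3, 2, 0, 7, 12, 8, 1, 10, 4, 5]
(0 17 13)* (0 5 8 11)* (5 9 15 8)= [17, 1, 2, 3, 4, 5, 6, 7, 11, 15, 10, 0, 12, 9, 14, 8, 16, 13]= (0 17 13 9 15 8 11)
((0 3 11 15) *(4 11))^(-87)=((0 3 4 11 15))^(-87)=(0 11 3 15 4)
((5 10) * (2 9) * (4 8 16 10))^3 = ((2 9)(4 8 16 10 5))^3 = (2 9)(4 10 8 5 16)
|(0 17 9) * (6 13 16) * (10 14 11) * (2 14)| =|(0 17 9)(2 14 11 10)(6 13 16)| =12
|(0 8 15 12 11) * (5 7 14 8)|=|(0 5 7 14 8 15 12 11)|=8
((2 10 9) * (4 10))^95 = (2 9 10 4)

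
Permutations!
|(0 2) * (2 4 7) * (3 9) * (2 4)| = |(0 2)(3 9)(4 7)| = 2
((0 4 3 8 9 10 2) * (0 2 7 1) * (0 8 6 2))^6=(0 4 3 6 2)(1 8 9 10 7)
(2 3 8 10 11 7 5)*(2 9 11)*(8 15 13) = [0, 1, 3, 15, 4, 9, 6, 5, 10, 11, 2, 7, 12, 8, 14, 13] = (2 3 15 13 8 10)(5 9 11 7)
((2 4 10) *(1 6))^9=(10)(1 6)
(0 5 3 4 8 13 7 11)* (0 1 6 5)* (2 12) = [0, 6, 12, 4, 8, 3, 5, 11, 13, 9, 10, 1, 2, 7] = (1 6 5 3 4 8 13 7 11)(2 12)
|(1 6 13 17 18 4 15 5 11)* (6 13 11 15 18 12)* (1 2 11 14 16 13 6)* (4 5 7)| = |(1 6 14 16 13 17 12)(2 11)(4 18 5 15 7)| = 70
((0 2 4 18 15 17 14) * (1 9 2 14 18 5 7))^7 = ((0 14)(1 9 2 4 5 7)(15 17 18))^7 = (0 14)(1 9 2 4 5 7)(15 17 18)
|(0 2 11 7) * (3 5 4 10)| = 4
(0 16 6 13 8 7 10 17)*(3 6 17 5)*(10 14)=(0 16 17)(3 6 13 8 7 14 10 5)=[16, 1, 2, 6, 4, 3, 13, 14, 7, 9, 5, 11, 12, 8, 10, 15, 17, 0]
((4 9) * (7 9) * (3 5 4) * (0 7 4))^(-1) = ((0 7 9 3 5))^(-1) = (0 5 3 9 7)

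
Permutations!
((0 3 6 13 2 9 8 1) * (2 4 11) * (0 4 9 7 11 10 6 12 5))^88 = (1 13 4 9 10 8 6)(2 7 11)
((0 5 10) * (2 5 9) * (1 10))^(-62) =(0 1 2)(5 9 10)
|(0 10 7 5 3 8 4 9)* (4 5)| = 15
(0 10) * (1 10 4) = [4, 10, 2, 3, 1, 5, 6, 7, 8, 9, 0] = (0 4 1 10)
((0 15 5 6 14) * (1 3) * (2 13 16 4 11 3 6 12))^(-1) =(0 14 6 1 3 11 4 16 13 2 12 5 15)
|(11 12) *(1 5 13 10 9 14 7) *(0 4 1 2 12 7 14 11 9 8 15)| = 40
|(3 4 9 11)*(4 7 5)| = 6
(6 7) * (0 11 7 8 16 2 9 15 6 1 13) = [11, 13, 9, 3, 4, 5, 8, 1, 16, 15, 10, 7, 12, 0, 14, 6, 2] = (0 11 7 1 13)(2 9 15 6 8 16)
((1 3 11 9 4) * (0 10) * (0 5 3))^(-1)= ((0 10 5 3 11 9 4 1))^(-1)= (0 1 4 9 11 3 5 10)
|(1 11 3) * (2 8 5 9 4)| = 15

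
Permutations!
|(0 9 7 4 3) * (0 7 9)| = |(9)(3 7 4)| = 3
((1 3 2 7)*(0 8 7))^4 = (0 3 7)(1 8 2)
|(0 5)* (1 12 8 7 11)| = 10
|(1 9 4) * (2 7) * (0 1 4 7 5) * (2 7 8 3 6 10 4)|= |(0 1 9 8 3 6 10 4 2 5)|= 10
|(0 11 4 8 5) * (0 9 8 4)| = |(0 11)(5 9 8)| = 6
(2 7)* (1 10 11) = (1 10 11)(2 7) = [0, 10, 7, 3, 4, 5, 6, 2, 8, 9, 11, 1]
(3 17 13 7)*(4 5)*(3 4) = (3 17 13 7 4 5) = [0, 1, 2, 17, 5, 3, 6, 4, 8, 9, 10, 11, 12, 7, 14, 15, 16, 13]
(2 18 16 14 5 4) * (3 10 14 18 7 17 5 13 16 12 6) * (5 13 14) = (2 7 17 13 16 18 12 6 3 10 5 4) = [0, 1, 7, 10, 2, 4, 3, 17, 8, 9, 5, 11, 6, 16, 14, 15, 18, 13, 12]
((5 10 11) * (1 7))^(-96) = (11)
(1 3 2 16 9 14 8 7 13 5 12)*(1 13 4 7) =(1 3 2 16 9 14 8)(4 7)(5 12 13) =[0, 3, 16, 2, 7, 12, 6, 4, 1, 14, 10, 11, 13, 5, 8, 15, 9]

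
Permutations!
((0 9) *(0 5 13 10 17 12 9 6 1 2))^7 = ((0 6 1 2)(5 13 10 17 12 9))^7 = (0 2 1 6)(5 13 10 17 12 9)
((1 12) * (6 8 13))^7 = (1 12)(6 8 13)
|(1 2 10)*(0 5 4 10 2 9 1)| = 4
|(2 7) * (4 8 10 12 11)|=10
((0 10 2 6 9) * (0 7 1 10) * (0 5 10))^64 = ((0 5 10 2 6 9 7 1))^64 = (10)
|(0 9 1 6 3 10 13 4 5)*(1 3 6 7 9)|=|(0 1 7 9 3 10 13 4 5)|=9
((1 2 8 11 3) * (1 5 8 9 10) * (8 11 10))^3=(11)(1 8 2 10 9)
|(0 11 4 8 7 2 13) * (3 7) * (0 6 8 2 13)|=20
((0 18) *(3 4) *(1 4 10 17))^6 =(18)(1 4 3 10 17)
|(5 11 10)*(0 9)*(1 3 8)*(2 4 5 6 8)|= |(0 9)(1 3 2 4 5 11 10 6 8)|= 18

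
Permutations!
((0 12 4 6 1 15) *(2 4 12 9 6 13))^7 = ((0 9 6 1 15)(2 4 13))^7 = (0 6 15 9 1)(2 4 13)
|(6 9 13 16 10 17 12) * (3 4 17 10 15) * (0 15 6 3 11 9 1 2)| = 36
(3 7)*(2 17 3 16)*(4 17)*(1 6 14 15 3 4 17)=(1 6 14 15 3 7 16 2 17 4)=[0, 6, 17, 7, 1, 5, 14, 16, 8, 9, 10, 11, 12, 13, 15, 3, 2, 4]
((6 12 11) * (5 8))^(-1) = ((5 8)(6 12 11))^(-1) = (5 8)(6 11 12)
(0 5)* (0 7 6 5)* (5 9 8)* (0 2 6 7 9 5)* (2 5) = (0 5 9 8)(2 6) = [5, 1, 6, 3, 4, 9, 2, 7, 0, 8]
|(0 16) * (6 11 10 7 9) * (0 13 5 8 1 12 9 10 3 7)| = 13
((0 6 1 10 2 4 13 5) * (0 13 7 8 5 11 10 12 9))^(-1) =(0 9 12 1 6)(2 10 11 13 5 8 7 4)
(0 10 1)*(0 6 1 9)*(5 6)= [10, 5, 2, 3, 4, 6, 1, 7, 8, 0, 9]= (0 10 9)(1 5 6)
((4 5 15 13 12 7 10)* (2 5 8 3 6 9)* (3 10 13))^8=(2 15 6)(3 9 5)(4 10 8)(7 12 13)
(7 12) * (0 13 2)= (0 13 2)(7 12)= [13, 1, 0, 3, 4, 5, 6, 12, 8, 9, 10, 11, 7, 2]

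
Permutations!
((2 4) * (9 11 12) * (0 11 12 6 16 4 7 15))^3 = ((0 11 6 16 4 2 7 15)(9 12))^3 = (0 16 7 11 4 15 6 2)(9 12)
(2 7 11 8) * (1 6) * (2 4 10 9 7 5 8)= (1 6)(2 5 8 4 10 9 7 11)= [0, 6, 5, 3, 10, 8, 1, 11, 4, 7, 9, 2]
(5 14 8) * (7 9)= [0, 1, 2, 3, 4, 14, 6, 9, 5, 7, 10, 11, 12, 13, 8]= (5 14 8)(7 9)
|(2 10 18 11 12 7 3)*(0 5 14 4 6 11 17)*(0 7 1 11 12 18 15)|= |(0 5 14 4 6 12 1 11 18 17 7 3 2 10 15)|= 15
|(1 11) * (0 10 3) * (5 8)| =6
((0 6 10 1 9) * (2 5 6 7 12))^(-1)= (0 9 1 10 6 5 2 12 7)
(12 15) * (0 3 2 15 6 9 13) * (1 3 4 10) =(0 4 10 1 3 2 15 12 6 9 13) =[4, 3, 15, 2, 10, 5, 9, 7, 8, 13, 1, 11, 6, 0, 14, 12]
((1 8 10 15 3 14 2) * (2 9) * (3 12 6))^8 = (1 9 3 12 10)(2 14 6 15 8)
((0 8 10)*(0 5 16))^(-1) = (0 16 5 10 8)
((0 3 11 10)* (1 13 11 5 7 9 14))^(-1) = ((0 3 5 7 9 14 1 13 11 10))^(-1) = (0 10 11 13 1 14 9 7 5 3)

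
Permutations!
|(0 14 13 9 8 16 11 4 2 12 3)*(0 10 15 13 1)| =33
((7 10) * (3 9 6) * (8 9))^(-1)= (3 6 9 8)(7 10)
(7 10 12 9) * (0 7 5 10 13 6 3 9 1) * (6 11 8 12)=(0 7 13 11 8 12 1)(3 9 5 10 6)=[7, 0, 2, 9, 4, 10, 3, 13, 12, 5, 6, 8, 1, 11]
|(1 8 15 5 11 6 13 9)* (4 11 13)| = 6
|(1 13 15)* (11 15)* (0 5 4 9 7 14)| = |(0 5 4 9 7 14)(1 13 11 15)| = 12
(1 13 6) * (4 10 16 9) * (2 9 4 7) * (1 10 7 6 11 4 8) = [0, 13, 9, 3, 7, 5, 10, 2, 1, 6, 16, 4, 12, 11, 14, 15, 8] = (1 13 11 4 7 2 9 6 10 16 8)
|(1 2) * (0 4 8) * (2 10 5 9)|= |(0 4 8)(1 10 5 9 2)|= 15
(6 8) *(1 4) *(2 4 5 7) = (1 5 7 2 4)(6 8) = [0, 5, 4, 3, 1, 7, 8, 2, 6]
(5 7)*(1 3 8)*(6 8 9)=(1 3 9 6 8)(5 7)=[0, 3, 2, 9, 4, 7, 8, 5, 1, 6]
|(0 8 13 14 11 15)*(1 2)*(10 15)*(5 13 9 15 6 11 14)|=12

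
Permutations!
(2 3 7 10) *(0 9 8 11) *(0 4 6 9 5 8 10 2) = (0 5 8 11 4 6 9 10)(2 3 7) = [5, 1, 3, 7, 6, 8, 9, 2, 11, 10, 0, 4]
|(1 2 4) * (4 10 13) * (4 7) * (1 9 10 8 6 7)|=|(1 2 8 6 7 4 9 10 13)|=9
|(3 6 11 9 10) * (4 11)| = |(3 6 4 11 9 10)| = 6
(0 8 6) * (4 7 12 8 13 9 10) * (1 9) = (0 13 1 9 10 4 7 12 8 6) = [13, 9, 2, 3, 7, 5, 0, 12, 6, 10, 4, 11, 8, 1]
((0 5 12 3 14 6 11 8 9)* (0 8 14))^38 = ((0 5 12 3)(6 11 14)(8 9))^38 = (0 12)(3 5)(6 14 11)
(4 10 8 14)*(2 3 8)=[0, 1, 3, 8, 10, 5, 6, 7, 14, 9, 2, 11, 12, 13, 4]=(2 3 8 14 4 10)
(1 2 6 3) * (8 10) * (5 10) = (1 2 6 3)(5 10 8) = [0, 2, 6, 1, 4, 10, 3, 7, 5, 9, 8]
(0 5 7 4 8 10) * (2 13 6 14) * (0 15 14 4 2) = [5, 1, 13, 3, 8, 7, 4, 2, 10, 9, 15, 11, 12, 6, 0, 14] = (0 5 7 2 13 6 4 8 10 15 14)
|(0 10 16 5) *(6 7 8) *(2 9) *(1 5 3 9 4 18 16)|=12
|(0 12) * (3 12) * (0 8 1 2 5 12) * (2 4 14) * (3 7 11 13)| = 35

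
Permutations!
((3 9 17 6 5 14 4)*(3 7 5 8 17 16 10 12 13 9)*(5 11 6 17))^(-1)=(17)(4 14 5 8 6 11 7)(9 13 12 10 16)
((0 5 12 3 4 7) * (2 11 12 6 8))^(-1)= (0 7 4 3 12 11 2 8 6 5)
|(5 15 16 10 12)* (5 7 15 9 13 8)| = 20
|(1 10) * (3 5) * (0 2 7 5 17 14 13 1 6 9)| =|(0 2 7 5 3 17 14 13 1 10 6 9)| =12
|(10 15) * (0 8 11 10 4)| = 6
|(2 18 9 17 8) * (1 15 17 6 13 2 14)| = 5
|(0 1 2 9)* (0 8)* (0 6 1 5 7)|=|(0 5 7)(1 2 9 8 6)|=15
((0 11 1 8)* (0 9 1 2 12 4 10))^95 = ((0 11 2 12 4 10)(1 8 9))^95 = (0 10 4 12 2 11)(1 9 8)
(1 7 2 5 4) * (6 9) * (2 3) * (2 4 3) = [0, 7, 5, 4, 1, 3, 9, 2, 8, 6] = (1 7 2 5 3 4)(6 9)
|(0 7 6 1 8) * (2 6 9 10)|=|(0 7 9 10 2 6 1 8)|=8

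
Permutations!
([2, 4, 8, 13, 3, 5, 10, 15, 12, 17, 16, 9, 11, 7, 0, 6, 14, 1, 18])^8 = [4, 16, 3, 0, 14, 5, 11, 8, 13, 6, 9, 15, 7, 2, 1, 12, 17, 10, 18]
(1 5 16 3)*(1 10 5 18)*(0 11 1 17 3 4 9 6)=(0 11 1 18 17 3 10 5 16 4 9 6)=[11, 18, 2, 10, 9, 16, 0, 7, 8, 6, 5, 1, 12, 13, 14, 15, 4, 3, 17]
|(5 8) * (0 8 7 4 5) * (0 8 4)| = 4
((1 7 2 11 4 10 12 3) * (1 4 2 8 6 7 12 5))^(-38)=(1 10 3)(4 12 5)(6 7 8)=((1 12 3 4 10 5)(2 11)(6 7 8))^(-38)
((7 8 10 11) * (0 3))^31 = ((0 3)(7 8 10 11))^31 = (0 3)(7 11 10 8)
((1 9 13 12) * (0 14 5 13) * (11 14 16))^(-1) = ((0 16 11 14 5 13 12 1 9))^(-1) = (0 9 1 12 13 5 14 11 16)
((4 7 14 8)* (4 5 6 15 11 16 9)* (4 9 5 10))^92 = (4 14 10 7 8)(5 15 16 6 11)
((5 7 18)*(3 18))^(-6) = (3 5)(7 18)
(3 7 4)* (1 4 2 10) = (1 4 3 7 2 10) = [0, 4, 10, 7, 3, 5, 6, 2, 8, 9, 1]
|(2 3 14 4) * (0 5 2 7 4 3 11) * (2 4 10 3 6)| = 10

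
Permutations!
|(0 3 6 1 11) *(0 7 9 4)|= 8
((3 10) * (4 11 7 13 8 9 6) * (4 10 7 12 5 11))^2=(3 13 9 10 7 8 6)(5 12 11)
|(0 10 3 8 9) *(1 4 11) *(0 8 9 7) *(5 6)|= 6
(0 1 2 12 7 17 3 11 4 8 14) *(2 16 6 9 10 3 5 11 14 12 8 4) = (0 1 16 6 9 10 3 14)(2 8 12 7 17 5 11) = [1, 16, 8, 14, 4, 11, 9, 17, 12, 10, 3, 2, 7, 13, 0, 15, 6, 5]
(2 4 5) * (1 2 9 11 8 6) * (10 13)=[0, 2, 4, 3, 5, 9, 1, 7, 6, 11, 13, 8, 12, 10]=(1 2 4 5 9 11 8 6)(10 13)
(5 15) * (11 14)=(5 15)(11 14)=[0, 1, 2, 3, 4, 15, 6, 7, 8, 9, 10, 14, 12, 13, 11, 5]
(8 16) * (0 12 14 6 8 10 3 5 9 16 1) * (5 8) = (0 12 14 6 5 9 16 10 3 8 1) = [12, 0, 2, 8, 4, 9, 5, 7, 1, 16, 3, 11, 14, 13, 6, 15, 10]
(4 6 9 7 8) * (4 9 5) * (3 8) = (3 8 9 7)(4 6 5) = [0, 1, 2, 8, 6, 4, 5, 3, 9, 7]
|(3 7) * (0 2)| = |(0 2)(3 7)| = 2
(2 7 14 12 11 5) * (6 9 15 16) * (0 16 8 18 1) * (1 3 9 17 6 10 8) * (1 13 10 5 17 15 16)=(0 1)(2 7 14 12 11 17 6 15 13 10 8 18 3 9 16 5)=[1, 0, 7, 9, 4, 2, 15, 14, 18, 16, 8, 17, 11, 10, 12, 13, 5, 6, 3]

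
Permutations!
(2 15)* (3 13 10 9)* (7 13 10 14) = (2 15)(3 10 9)(7 13 14) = [0, 1, 15, 10, 4, 5, 6, 13, 8, 3, 9, 11, 12, 14, 7, 2]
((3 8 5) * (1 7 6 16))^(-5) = ((1 7 6 16)(3 8 5))^(-5) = (1 16 6 7)(3 8 5)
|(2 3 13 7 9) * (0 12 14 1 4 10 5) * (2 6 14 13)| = 22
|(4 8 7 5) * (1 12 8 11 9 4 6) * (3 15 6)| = |(1 12 8 7 5 3 15 6)(4 11 9)| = 24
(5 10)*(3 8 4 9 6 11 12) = (3 8 4 9 6 11 12)(5 10) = [0, 1, 2, 8, 9, 10, 11, 7, 4, 6, 5, 12, 3]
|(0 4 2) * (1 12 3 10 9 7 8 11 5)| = 9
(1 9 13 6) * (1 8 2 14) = (1 9 13 6 8 2 14) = [0, 9, 14, 3, 4, 5, 8, 7, 2, 13, 10, 11, 12, 6, 1]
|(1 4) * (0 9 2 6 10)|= 10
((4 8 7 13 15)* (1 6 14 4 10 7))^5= (7 13 15 10)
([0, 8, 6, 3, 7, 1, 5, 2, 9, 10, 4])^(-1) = (1 5 6 2 7 4 10 9 8)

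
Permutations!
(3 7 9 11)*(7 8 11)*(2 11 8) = (2 11 3)(7 9) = [0, 1, 11, 2, 4, 5, 6, 9, 8, 7, 10, 3]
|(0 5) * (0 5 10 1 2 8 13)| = |(0 10 1 2 8 13)| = 6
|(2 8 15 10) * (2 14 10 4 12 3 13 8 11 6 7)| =|(2 11 6 7)(3 13 8 15 4 12)(10 14)| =12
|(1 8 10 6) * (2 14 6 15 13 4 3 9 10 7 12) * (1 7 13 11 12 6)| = 12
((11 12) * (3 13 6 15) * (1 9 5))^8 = ((1 9 5)(3 13 6 15)(11 12))^8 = (15)(1 5 9)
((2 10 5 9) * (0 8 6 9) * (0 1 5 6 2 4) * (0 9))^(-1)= (0 6 10 2 8)(1 5)(4 9)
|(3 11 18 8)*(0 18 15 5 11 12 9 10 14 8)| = |(0 18)(3 12 9 10 14 8)(5 11 15)| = 6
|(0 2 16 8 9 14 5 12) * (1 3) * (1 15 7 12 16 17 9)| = 13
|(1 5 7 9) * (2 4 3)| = 12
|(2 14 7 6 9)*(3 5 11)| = 15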